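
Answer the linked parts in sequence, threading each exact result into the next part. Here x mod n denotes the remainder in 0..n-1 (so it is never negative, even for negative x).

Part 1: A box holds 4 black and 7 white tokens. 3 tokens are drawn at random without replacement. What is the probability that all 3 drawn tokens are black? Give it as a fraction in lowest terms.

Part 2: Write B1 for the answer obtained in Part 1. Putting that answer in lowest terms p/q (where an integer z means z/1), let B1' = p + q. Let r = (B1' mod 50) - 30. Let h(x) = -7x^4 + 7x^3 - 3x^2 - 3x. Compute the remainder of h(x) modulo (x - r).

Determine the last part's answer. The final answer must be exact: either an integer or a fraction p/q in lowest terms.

-112134

Part 1: total draws C(11,3) = 165; favorable C(4,3) = 4; P = 4/165; answer 4/165
Part 2: B1 = 4/165; threaded value p + q = 169; r = -11; remainder = value at the root: -7*(-11)^4 + 7*(-11)^3 - 3*(-11)^2 - 3*(-11)^1 = (-102487) + (-9317) + (-363) + (33) = -112134; answer -112134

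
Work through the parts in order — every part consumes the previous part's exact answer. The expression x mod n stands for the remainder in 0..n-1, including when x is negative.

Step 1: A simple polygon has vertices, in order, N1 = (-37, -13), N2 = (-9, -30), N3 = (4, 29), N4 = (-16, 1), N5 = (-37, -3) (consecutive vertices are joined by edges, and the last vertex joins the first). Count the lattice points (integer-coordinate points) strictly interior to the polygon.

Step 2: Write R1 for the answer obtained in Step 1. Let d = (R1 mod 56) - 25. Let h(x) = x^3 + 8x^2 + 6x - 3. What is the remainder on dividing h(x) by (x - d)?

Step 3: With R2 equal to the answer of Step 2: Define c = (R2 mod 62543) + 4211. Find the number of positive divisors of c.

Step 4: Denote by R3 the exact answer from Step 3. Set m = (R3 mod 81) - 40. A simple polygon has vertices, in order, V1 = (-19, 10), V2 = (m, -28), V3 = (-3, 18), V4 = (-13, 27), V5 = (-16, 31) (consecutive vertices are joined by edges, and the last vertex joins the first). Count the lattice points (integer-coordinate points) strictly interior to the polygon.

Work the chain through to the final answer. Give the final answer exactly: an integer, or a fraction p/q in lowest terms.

366

Step 1: cross terms: (-37*-30 - -9*-13)=993, (-9*29 - 4*-30)=-141, (4*1 - -16*29)=468, (-16*-3 - -37*1)=85, (-37*-13 - -37*-3)=370; twice the area = |1775| = 1775; area = 1775/2; boundary points = 1 + 1 + 4 + 1 + 10 = 17; strictly interior points = area - boundary/2 + 1 = 880; answer 880
Step 2: R1 = 880; d = 15; remainder = value at the root: 1*(15)^3 + 8*(15)^2 + 6*(15)^1 - 3 = (3375) + (1800) + (90) + (-3) = 5262; answer 5262
Step 3: R2 = 5262; c = 9473; 9473 is prime, so its only divisors are 1 and 9473; count = 2; answer 2
Step 4: R3 = 2; m = -38; cross terms: (-19*-28 - -38*10)=912, (-38*18 - -3*-28)=-768, (-3*27 - -13*18)=153, (-13*31 - -16*27)=29, (-16*10 - -19*31)=429; twice the area = |755| = 755; area = 755/2; boundary points = 19 + 1 + 1 + 1 + 3 = 25; strictly interior points = area - boundary/2 + 1 = 366; answer 366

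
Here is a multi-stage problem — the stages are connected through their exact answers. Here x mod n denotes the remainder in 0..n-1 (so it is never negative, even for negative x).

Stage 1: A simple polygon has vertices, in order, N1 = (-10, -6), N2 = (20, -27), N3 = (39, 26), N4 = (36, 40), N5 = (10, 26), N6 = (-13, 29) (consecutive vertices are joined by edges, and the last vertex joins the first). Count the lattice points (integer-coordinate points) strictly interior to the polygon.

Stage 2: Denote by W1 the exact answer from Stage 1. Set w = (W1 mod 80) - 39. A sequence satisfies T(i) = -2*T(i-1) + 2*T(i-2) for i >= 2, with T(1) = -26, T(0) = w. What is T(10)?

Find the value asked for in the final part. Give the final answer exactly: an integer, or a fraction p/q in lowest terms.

Stage 1: cross terms: (-10*-27 - 20*-6)=390, (20*26 - 39*-27)=1573, (39*40 - 36*26)=624, (36*26 - 10*40)=536, (10*29 - -13*26)=628, (-13*-6 - -10*29)=368; twice the area = |4119| = 4119; area = 4119/2; boundary points = 3 + 1 + 1 + 2 + 1 + 1 = 9; strictly interior points = area - boundary/2 + 1 = 2056; answer 2056
Stage 2: W1 = 2056; w = 17; T(2) = -2*(-26) + 2*(17) = 86; iterating: T(2)=86, T(3)=-224, T(4)=620, T(5)=-1688, T(6)=4616, T(7)=-12608, T(8)=34448, T(9)=-94112, T(10)=257120; answer 257120

257120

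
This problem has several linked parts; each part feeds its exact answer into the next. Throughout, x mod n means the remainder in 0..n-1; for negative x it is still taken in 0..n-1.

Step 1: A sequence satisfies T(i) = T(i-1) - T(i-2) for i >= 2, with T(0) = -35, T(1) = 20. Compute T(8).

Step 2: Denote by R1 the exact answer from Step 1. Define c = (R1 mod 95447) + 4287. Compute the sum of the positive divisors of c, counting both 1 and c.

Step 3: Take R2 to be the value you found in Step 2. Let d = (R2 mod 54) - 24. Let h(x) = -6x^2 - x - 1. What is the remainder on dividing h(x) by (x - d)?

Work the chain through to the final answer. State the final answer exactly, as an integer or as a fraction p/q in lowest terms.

Step 1: T(2) = 1*(20) - 1*(-35) = 55; iterating: T(2)=55, T(3)=35, T(4)=-20, T(5)=-55, T(6)=-35, T(7)=20, T(8)=55; answer 55
Step 2: R1 = 55; c = 4342; 4342 = 2 * 13 * 167; sigma = (1 + 2) * (1 + 13) * (1 + 167) = 3 * 14 * 168 = 7056; answer 7056
Step 3: R2 = 7056; d = 12; remainder = value at the root: -6*(12)^2 - 1*(12)^1 - 1 = (-864) + (-12) + (-1) = -877; answer -877

-877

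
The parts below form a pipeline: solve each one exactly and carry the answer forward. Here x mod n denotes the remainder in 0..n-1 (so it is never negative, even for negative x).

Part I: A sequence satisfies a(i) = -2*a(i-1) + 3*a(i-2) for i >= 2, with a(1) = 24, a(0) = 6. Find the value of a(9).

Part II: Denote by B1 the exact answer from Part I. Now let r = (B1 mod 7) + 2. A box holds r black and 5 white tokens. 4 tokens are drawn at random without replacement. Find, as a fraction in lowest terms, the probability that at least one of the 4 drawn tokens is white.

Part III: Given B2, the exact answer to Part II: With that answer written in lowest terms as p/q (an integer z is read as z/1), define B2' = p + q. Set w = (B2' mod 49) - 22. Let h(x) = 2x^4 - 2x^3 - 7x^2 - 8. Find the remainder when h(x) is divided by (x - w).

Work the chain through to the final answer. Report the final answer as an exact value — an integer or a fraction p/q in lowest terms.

Part I: a(2) = -2*(24) + 3*(6) = -30; iterating: a(2)=-30, a(3)=132, a(4)=-354, a(5)=1104, a(6)=-3270, a(7)=9852, a(8)=-29514, a(9)=88584; answer 88584
Part II: B1 = 88584; r = 8; total draws C(13,4) = 715; complement C(8,4) = 70; favorable 715 - 70 = 645; P = 129/143; answer 129/143
Part III: B2 = 129/143; threaded value p + q = 272; w = 5; remainder = value at the root: 2*(5)^4 - 2*(5)^3 - 7*(5)^2 - 8 = (1250) + (-250) + (-175) + (-8) = 817; answer 817

817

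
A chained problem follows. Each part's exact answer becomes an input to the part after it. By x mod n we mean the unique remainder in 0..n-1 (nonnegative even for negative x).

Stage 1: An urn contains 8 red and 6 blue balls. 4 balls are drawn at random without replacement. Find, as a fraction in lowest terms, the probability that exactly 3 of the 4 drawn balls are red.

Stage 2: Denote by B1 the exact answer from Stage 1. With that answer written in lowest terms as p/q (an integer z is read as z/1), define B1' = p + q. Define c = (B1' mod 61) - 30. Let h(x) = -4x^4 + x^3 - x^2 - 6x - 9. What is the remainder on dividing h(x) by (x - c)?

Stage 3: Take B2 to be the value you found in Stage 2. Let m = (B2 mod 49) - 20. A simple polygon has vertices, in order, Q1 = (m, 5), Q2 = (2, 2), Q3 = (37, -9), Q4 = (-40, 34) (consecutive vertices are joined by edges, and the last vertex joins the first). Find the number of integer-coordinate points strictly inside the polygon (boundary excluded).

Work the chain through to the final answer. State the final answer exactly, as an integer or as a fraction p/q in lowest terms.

312

Stage 1: total draws C(14,4) = 1001; favorable C(8,3)*C(6,1) = 336; P = 48/143; answer 48/143
Stage 2: B1 = 48/143; threaded value p + q = 191; c = -22; remainder = value at the root: -4*(-22)^4 + 1*(-22)^3 - 1*(-22)^2 - 6*(-22)^1 - 9 = (-937024) + (-10648) + (-484) + (132) + (-9) = -948033; answer -948033
Stage 3: B2 = -948033; m = -1; cross terms: (-1*2 - 2*5)=-12, (2*-9 - 37*2)=-92, (37*34 - -40*-9)=898, (-40*5 - -1*34)=-166; twice the area = |628| = 628; area = 314; boundary points = 3 + 1 + 1 + 1 = 6; strictly interior points = area - boundary/2 + 1 = 312; answer 312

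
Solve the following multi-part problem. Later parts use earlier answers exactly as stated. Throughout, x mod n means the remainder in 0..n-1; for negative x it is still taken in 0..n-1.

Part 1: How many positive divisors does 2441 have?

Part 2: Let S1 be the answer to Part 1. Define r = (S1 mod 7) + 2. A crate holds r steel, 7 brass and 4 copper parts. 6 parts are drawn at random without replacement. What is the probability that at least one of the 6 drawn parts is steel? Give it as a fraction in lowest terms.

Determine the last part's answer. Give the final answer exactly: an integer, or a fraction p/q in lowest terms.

59/65

Part 1: 2441 is prime, so its only divisors are 1 and 2441; count = 2; answer 2
Part 2: S1 = 2; r = 4; total draws C(15,6) = 5005; complement C(11,6) = 462; favorable 5005 - 462 = 4543; P = 59/65; answer 59/65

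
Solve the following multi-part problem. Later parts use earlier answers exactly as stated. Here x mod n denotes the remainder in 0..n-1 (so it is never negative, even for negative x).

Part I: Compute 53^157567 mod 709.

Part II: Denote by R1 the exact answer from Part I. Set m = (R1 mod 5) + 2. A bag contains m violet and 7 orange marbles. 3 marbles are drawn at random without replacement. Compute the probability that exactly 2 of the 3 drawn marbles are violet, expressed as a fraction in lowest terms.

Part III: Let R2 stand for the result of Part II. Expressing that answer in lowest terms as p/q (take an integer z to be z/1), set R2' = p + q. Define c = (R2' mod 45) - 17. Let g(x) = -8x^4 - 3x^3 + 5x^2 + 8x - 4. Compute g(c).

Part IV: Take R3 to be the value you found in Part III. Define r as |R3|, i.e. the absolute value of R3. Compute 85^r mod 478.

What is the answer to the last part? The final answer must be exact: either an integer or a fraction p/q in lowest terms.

Part I: squarings mod 709: 53^1=53, 53^2=682, 53^4=20, 53^8=400, 53^16=475, 53^32=163, 53^64=336, 53^128=165, 53^256=283, 53^512=681, 53^1024=75, 53^2048=662, 53^4096=82, 53^8192=343, 53^16384=664, 53^32768=607, 53^65536=478, 53^131072=186; 53^157567 = 53^1 * 53^2 * 53^4 * 53^8 * 53^16 * 53^32 * 53^64 * 53^256 * 53^512 * 53^1024 * 53^8192 * 53^16384 * 53^131072 = 216 (mod 709); answer 216
Part II: R1 = 216; m = 3; total draws C(10,3) = 120; favorable C(3,2)*C(7,1) = 21; P = 7/40; answer 7/40
Part III: R2 = 7/40; threaded value p + q = 47; c = -15; -8*(-15)^4 - 3*(-15)^3 + 5*(-15)^2 + 8*(-15)^1 - 4 = (-405000) + (10125) + (1125) + (-120) + (-4) = -393874; answer -393874
Part IV: R3 = -393874; r = 393874; squarings mod 478: 85^1=85, 85^2=55, 85^4=157, 85^8=271, 85^16=307, 85^32=83, 85^64=197, 85^128=91, 85^256=155, 85^512=125, 85^1024=329, 85^2048=213, 85^4096=437, 85^8192=247, 85^16384=303, 85^32768=33, 85^65536=133, 85^131072=3, 85^262144=9; 85^393874 = 85^2 * 85^16 * 85^128 * 85^512 * 85^131072 * 85^262144 = 355 (mod 478); answer 355

355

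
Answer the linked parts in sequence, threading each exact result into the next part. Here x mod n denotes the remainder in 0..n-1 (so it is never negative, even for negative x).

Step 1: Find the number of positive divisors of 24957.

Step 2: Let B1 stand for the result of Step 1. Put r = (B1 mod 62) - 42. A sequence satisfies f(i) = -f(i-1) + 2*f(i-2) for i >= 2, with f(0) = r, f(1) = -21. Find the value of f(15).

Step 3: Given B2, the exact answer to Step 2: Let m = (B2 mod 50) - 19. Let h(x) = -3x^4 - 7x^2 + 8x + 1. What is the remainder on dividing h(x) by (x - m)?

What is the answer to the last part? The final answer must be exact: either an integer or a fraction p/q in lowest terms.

-12671

Step 1: 24957 = 3^2 * 47 * 59; number of divisors = (2+1) * (1+1) * (1+1) = 12; answer 12
Step 2: B1 = 12; r = -30; f(2) = -1*(-21) + 2*(-30) = -39; iterating: f(2)=-39, f(3)=-3, f(4)=-75, f(5)=69, f(6)=-219, f(7)=357, f(8)=-795, f(9)=1509, f(10)=-3099, f(11)=6117, f(12)=-12315, f(13)=24549, f(14)=-49179, f(15)=98277; answer 98277
Step 3: B2 = 98277; m = 8; remainder = value at the root: -3*(8)^4 - 7*(8)^2 + 8*(8)^1 + 1 = (-12288) + (-448) + (64) + (1) = -12671; answer -12671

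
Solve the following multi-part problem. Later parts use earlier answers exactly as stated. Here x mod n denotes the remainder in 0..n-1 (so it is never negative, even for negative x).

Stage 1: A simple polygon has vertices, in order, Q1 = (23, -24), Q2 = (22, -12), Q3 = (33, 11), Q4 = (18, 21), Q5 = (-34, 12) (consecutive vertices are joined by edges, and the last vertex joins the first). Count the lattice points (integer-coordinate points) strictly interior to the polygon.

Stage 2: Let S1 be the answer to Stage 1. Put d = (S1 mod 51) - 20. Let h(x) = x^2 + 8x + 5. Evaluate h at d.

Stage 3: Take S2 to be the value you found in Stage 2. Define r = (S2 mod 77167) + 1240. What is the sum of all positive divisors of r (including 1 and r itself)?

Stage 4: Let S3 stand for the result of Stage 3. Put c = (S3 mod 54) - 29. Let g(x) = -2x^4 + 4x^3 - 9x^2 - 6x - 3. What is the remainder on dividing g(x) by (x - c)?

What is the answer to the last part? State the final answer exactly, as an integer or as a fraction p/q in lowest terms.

Stage 1: cross terms: (23*-12 - 22*-24)=252, (22*11 - 33*-12)=638, (33*21 - 18*11)=495, (18*12 - -34*21)=930, (-34*-24 - 23*12)=540; twice the area = |2855| = 2855; area = 2855/2; boundary points = 1 + 1 + 5 + 1 + 3 = 11; strictly interior points = area - boundary/2 + 1 = 1423; answer 1423
Stage 2: S1 = 1423; d = 26; 1*(26)^2 + 8*(26)^1 + 5 = (676) + (208) + (5) = 889; answer 889
Stage 3: S2 = 889; r = 2129; 2129 is prime, so its only divisors are 1 and 2129; sigma = 1 + 2129 = 2130; answer 2130
Stage 4: S3 = 2130; c = -5; remainder = value at the root: -2*(-5)^4 + 4*(-5)^3 - 9*(-5)^2 - 6*(-5)^1 - 3 = (-1250) + (-500) + (-225) + (30) + (-3) = -1948; answer -1948

-1948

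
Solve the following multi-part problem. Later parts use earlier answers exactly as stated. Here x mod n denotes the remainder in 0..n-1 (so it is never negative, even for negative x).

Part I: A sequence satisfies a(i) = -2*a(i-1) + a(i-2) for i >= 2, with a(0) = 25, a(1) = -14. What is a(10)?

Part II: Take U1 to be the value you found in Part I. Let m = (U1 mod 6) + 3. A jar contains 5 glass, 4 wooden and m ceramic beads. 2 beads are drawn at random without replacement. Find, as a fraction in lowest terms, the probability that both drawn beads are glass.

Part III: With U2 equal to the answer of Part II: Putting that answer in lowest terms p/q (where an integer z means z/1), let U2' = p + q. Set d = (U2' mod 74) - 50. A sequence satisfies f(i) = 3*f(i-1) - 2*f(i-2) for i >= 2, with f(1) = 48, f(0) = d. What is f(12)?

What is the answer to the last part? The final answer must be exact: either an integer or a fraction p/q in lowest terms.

Part I: a(2) = -2*(-14) + 1*(25) = 53; iterating: a(2)=53, a(3)=-120, a(4)=293, a(5)=-706, a(6)=1705, a(7)=-4116, a(8)=9937, a(9)=-23990, a(10)=57917; answer 57917
Part II: U1 = 57917; m = 8; total draws C(17,2) = 136; favorable C(5,2) = 10; P = 5/68; answer 5/68
Part III: U2 = 5/68; threaded value p + q = 73; d = 23; f(2) = 3*(48) - 2*(23) = 98; iterating: f(2)=98, f(3)=198, f(4)=398, f(5)=798, f(6)=1598, f(7)=3198, f(8)=6398, f(9)=12798, f(10)=25598, f(11)=51198, f(12)=102398; answer 102398

102398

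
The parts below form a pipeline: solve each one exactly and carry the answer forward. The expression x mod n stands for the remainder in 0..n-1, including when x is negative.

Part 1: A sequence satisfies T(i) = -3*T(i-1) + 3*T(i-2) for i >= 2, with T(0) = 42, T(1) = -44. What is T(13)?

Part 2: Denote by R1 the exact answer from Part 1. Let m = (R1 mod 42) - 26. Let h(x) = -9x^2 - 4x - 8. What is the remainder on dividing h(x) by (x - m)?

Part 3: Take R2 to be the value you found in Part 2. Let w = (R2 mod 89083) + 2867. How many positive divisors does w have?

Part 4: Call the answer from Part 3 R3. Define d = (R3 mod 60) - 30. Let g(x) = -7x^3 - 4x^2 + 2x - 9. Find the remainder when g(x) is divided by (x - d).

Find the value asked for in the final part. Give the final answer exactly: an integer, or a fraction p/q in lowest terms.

39483

Part 1: T(2) = -3*(-44) + 3*(42) = 258; iterating: T(2)=258, T(3)=-906, T(4)=3492, T(5)=-13194, T(6)=50058, T(7)=-189756, T(8)=719442, T(9)=-2727594, T(10)=10341108, T(11)=-39206106, T(12)=148641642, T(13)=-563543244; answer -563543244
Part 2: R1 = -563543244; m = 4; remainder = value at the root: -9*(4)^2 - 4*(4)^1 - 8 = (-144) + (-16) + (-8) = -168; answer -168
Part 3: R2 = -168; w = 91782; 91782 = 2 * 3^2 * 5099; number of divisors = (1+1) * (2+1) * (1+1) = 12; answer 12
Part 4: R3 = 12; d = -18; remainder = value at the root: -7*(-18)^3 - 4*(-18)^2 + 2*(-18)^1 - 9 = (40824) + (-1296) + (-36) + (-9) = 39483; answer 39483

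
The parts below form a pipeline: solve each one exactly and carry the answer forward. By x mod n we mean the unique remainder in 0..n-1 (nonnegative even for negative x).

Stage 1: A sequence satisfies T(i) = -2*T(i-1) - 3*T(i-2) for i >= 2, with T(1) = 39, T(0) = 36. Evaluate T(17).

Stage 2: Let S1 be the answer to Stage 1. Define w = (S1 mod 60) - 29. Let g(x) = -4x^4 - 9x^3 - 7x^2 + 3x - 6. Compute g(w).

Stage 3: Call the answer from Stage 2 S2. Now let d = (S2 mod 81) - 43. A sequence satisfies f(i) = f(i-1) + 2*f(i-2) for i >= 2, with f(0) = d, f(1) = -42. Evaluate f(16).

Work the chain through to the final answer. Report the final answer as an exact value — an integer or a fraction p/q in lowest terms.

Stage 1: T(2) = -2*(39) - 3*(36) = -186; iterating: T(2)=-186, T(3)=255, T(4)=48, T(5)=-861, T(6)=1578, T(7)=-573, T(8)=-3588, T(9)=8895, T(10)=-7026, T(11)=-12633, T(12)=46344, T(13)=-54789, T(14)=-29454, T(15)=223275, T(16)=-358188, T(17)=46551; answer 46551
Stage 2: S1 = 46551; w = 22; -4*(22)^4 - 9*(22)^3 - 7*(22)^2 + 3*(22)^1 - 6 = (-937024) + (-95832) + (-3388) + (66) + (-6) = -1036184; answer -1036184
Stage 3: S2 = -1036184; d = 6; f(2) = 1*(-42) + 2*(6) = -30; iterating: f(2)=-30, f(3)=-114, f(4)=-174, f(5)=-402, f(6)=-750, f(7)=-1554, f(8)=-3054, f(9)=-6162, f(10)=-12270, f(11)=-24594, f(12)=-49134, f(13)=-98322, f(14)=-196590, f(15)=-393234, f(16)=-786414; answer -786414

-786414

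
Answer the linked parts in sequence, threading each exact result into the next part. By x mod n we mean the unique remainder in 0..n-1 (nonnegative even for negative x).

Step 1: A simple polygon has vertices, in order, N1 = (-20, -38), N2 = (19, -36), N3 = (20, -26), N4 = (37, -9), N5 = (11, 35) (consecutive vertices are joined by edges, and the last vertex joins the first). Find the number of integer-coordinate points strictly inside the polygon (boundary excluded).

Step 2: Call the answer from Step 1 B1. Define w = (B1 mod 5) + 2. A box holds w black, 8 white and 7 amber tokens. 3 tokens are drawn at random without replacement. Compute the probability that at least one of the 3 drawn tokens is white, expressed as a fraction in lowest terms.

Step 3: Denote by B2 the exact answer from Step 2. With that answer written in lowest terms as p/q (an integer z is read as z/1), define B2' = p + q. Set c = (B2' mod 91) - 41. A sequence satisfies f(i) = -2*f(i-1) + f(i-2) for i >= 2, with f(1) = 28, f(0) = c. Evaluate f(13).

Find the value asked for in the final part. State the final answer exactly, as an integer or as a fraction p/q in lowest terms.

1338848

Step 1: cross terms: (-20*-36 - 19*-38)=1442, (19*-26 - 20*-36)=226, (20*-9 - 37*-26)=782, (37*35 - 11*-9)=1394, (11*-38 - -20*35)=282; twice the area = |4126| = 4126; area = 2063; boundary points = 1 + 1 + 17 + 2 + 1 = 22; strictly interior points = area - boundary/2 + 1 = 2053; answer 2053
Step 2: B1 = 2053; w = 5; total draws C(20,3) = 1140; complement C(12,3) = 220; favorable 1140 - 220 = 920; P = 46/57; answer 46/57
Step 3: B2 = 46/57; threaded value p + q = 103; c = -29; f(2) = -2*(28) + 1*(-29) = -85; iterating: f(2)=-85, f(3)=198, f(4)=-481, f(5)=1160, f(6)=-2801, f(7)=6762, f(8)=-16325, f(9)=39412, f(10)=-95149, f(11)=229710, f(12)=-554569, f(13)=1338848; answer 1338848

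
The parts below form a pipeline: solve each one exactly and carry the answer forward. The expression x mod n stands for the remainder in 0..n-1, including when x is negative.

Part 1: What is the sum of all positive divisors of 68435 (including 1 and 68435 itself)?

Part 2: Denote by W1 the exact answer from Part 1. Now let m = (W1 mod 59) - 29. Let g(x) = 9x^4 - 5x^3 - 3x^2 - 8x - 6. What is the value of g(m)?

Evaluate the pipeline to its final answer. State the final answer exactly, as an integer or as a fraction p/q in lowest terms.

Part 1: 68435 = 5 * 13687; sigma = (1 + 5) * (1 + 13687) = 6 * 13688 = 82128; answer 82128
Part 2: W1 = 82128; m = -29; 9*(-29)^4 - 5*(-29)^3 - 3*(-29)^2 - 8*(-29)^1 - 6 = (6365529) + (121945) + (-2523) + (232) + (-6) = 6485177; answer 6485177

6485177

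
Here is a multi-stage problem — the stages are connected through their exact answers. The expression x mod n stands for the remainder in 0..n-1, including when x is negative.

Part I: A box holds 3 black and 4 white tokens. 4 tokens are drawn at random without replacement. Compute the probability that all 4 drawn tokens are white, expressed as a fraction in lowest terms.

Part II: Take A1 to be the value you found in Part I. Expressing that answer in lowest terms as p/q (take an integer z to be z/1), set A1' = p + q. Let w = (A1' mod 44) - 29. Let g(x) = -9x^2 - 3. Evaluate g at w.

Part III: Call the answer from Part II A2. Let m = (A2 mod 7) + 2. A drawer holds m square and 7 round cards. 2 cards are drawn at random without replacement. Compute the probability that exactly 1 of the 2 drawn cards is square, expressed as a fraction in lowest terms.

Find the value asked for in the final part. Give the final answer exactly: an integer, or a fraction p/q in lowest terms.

7/13

Part I: total draws C(7,4) = 35; favorable C(4,4) = 1; P = 1/35; answer 1/35
Part II: A1 = 1/35; threaded value p + q = 36; w = 7; -9*(7)^2 - 3 = (-441) + (-3) = -444; answer -444
Part III: A2 = -444; m = 6; total draws C(13,2) = 78; favorable C(6,1)*C(7,1) = 42; P = 7/13; answer 7/13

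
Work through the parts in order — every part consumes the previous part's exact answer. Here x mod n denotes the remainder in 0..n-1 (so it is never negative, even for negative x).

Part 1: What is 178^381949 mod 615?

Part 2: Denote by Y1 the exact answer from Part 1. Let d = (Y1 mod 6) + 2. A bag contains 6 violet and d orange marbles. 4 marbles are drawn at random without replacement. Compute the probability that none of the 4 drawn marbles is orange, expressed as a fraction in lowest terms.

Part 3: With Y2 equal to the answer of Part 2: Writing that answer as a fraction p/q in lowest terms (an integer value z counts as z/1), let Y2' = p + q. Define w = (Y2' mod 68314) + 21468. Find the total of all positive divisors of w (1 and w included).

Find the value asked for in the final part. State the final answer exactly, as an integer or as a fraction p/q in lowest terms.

34776

Part 1: squarings mod 615: 178^1=178, 178^2=319, 178^4=286, 178^8=1, 178^16=1, 178^32=1, 178^64=1, 178^128=1, 178^256=1, 178^512=1, 178^1024=1, 178^2048=1, 178^4096=1, 178^8192=1, 178^16384=1, 178^32768=1, 178^65536=1, 178^131072=1, 178^262144=1; 178^381949 = 178^1 * 178^4 * 178^8 * 178^16 * 178^32 * 178^64 * 178^128 * 178^256 * 178^512 * 178^4096 * 178^16384 * 178^32768 * 178^65536 * 178^262144 = 478 (mod 615); answer 478
Part 2: Y1 = 478; d = 6; total draws C(12,4) = 495; favorable C(6,4) = 15; P = 1/33; answer 1/33
Part 3: Y2 = 1/33; threaded value p + q = 34; w = 21502; 21502 = 2 * 13 * 827; sigma = (1 + 2) * (1 + 13) * (1 + 827) = 3 * 14 * 828 = 34776; answer 34776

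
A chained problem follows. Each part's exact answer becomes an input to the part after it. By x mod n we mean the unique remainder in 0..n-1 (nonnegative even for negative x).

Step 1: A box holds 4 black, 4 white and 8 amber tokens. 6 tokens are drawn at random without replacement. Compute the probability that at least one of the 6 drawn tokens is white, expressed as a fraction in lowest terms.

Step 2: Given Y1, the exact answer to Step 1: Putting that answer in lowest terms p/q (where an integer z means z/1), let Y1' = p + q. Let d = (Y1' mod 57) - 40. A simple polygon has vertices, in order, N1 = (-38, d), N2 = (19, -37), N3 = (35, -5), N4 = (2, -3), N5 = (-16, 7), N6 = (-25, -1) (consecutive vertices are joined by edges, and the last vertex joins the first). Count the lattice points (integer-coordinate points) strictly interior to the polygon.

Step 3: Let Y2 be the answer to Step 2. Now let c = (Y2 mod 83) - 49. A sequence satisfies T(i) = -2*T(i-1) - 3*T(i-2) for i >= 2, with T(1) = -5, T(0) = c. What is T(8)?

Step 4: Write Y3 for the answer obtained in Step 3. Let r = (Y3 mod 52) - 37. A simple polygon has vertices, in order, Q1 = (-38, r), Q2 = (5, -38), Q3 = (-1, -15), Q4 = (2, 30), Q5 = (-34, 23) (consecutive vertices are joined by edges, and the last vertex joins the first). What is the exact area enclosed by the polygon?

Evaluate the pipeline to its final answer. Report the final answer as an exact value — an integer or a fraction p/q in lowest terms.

Step 1: total draws C(16,6) = 8008; complement C(12,6) = 924; favorable 8008 - 924 = 7084; P = 23/26; answer 23/26
Step 2: Y1 = 23/26; threaded value p + q = 49; d = 9; cross terms: (-38*-37 - 19*9)=1235, (19*-5 - 35*-37)=1200, (35*-3 - 2*-5)=-95, (2*7 - -16*-3)=-34, (-16*-1 - -25*7)=191, (-25*9 - -38*-1)=-263; twice the area = |2234| = 2234; area = 1117; boundary points = 1 + 16 + 1 + 2 + 1 + 1 = 22; strictly interior points = area - boundary/2 + 1 = 1107; answer 1107
Step 3: Y2 = 1107; c = -21; T(2) = -2*(-5) - 3*(-21) = 73; iterating: T(2)=73, T(3)=-131, T(4)=43, T(5)=307, T(6)=-743, T(7)=565, T(8)=1099; answer 1099
Step 4: Y3 = 1099; r = -30; cross terms: (-38*-38 - 5*-30)=1594, (5*-15 - -1*-38)=-113, (-1*30 - 2*-15)=0, (2*23 - -34*30)=1066, (-34*-30 - -38*23)=1894; twice the area = |4441| = 4441; area = 4441/2; answer 4441/2

4441/2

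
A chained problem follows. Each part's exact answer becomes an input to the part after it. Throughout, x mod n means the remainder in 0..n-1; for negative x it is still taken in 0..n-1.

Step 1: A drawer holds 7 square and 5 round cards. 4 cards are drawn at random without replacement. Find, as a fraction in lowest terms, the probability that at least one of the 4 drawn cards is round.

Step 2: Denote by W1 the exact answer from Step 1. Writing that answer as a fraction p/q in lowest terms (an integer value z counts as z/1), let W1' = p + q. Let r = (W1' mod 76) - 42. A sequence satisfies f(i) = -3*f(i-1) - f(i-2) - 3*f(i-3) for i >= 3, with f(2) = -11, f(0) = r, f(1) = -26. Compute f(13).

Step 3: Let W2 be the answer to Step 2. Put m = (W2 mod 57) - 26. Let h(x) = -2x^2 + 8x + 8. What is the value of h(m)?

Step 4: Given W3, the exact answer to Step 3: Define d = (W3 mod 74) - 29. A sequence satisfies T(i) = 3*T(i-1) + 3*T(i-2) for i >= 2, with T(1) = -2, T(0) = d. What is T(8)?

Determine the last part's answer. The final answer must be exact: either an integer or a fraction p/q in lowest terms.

-55485

Step 1: total draws C(12,4) = 495; complement C(7,4) = 35; favorable 495 - 35 = 460; P = 92/99; answer 92/99
Step 2: W1 = 92/99; threaded value p + q = 191; r = -3; f(3) = -3*(-11) - 1*(-26) - 3*(-3) = 68; iterating: f(3)=68, f(4)=-115, f(5)=310, f(6)=-1019, f(7)=3092, f(8)=-9187, f(9)=27526, f(10)=-82667, f(11)=248036, f(12)=-744019, f(13)=2232022; answer 2232022
Step 3: W2 = 2232022; m = -10; -2*(-10)^2 + 8*(-10)^1 + 8 = (-200) + (-80) + (8) = -272; answer -272
Step 4: W3 = -272; d = -5; T(2) = 3*(-2) + 3*(-5) = -21; iterating: T(2)=-21, T(3)=-69, T(4)=-270, T(5)=-1017, T(6)=-3861, T(7)=-14634, T(8)=-55485; answer -55485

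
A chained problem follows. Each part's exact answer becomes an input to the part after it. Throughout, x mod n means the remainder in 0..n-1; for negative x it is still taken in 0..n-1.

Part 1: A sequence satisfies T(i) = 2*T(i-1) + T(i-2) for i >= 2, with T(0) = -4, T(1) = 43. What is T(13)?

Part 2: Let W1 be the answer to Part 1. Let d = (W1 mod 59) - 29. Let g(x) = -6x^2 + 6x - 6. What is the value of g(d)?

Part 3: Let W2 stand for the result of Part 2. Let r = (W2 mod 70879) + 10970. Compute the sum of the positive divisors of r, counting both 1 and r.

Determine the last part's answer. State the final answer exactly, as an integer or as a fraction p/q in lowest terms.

115776

Part 1: T(2) = 2*(43) + 1*(-4) = 82; iterating: T(2)=82, T(3)=207, T(4)=496, T(5)=1199, T(6)=2894, T(7)=6987, T(8)=16868, T(9)=40723, T(10)=98314, T(11)=237351, T(12)=573016, T(13)=1383383; answer 1383383
Part 2: W1 = 1383383; d = -19; -6*(-19)^2 + 6*(-19)^1 - 6 = (-2166) + (-114) + (-6) = -2286; answer -2286
Part 3: W2 = -2286; r = 79563; 79563 = 3 * 11 * 2411; sigma = (1 + 3) * (1 + 11) * (1 + 2411) = 4 * 12 * 2412 = 115776; answer 115776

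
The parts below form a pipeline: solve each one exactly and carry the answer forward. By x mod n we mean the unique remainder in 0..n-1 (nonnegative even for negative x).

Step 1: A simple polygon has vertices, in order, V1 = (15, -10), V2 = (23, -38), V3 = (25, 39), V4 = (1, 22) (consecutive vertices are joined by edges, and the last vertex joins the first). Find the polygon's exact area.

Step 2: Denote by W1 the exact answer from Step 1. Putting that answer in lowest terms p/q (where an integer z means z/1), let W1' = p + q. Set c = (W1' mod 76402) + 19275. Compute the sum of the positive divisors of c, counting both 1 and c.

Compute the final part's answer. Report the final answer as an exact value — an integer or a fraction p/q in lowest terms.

Step 1: cross terms: (15*-38 - 23*-10)=-340, (23*39 - 25*-38)=1847, (25*22 - 1*39)=511, (1*-10 - 15*22)=-340; twice the area = |1678| = 1678; area = 839; answer 839
Step 2: W1 = 839; threaded value p + q = 840; c = 20115; 20115 = 3^3 * 5 * 149; sigma = (1 + 3 + 9 + 27) * (1 + 5) * (1 + 149) = 40 * 6 * 150 = 36000; answer 36000

36000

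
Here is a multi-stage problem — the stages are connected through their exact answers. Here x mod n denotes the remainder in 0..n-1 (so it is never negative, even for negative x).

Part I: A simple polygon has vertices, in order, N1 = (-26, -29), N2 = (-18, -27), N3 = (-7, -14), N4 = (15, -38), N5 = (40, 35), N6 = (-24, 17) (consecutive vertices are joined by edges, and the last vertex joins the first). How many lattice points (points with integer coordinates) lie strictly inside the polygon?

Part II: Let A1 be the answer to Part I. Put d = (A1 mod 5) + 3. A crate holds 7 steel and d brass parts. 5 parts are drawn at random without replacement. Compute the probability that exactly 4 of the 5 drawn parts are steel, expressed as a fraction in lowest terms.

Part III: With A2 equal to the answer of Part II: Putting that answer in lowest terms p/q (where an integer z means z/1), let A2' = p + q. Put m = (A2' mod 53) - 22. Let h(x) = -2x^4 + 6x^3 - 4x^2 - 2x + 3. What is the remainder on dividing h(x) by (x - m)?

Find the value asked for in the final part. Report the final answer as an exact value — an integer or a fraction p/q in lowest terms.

-17799

Part I: cross terms: (-26*-27 - -18*-29)=180, (-18*-14 - -7*-27)=63, (-7*-38 - 15*-14)=476, (15*35 - 40*-38)=2045, (40*17 - -24*35)=1520, (-24*-29 - -26*17)=1138; twice the area = |5422| = 5422; area = 2711; boundary points = 2 + 1 + 2 + 1 + 2 + 2 = 10; strictly interior points = area - boundary/2 + 1 = 2707; answer 2707
Part II: A1 = 2707; d = 5; total draws C(12,5) = 792; favorable C(7,4)*C(5,1) = 175; P = 175/792; answer 175/792
Part III: A2 = 175/792; threaded value p + q = 967; m = -9; remainder = value at the root: -2*(-9)^4 + 6*(-9)^3 - 4*(-9)^2 - 2*(-9)^1 + 3 = (-13122) + (-4374) + (-324) + (18) + (3) = -17799; answer -17799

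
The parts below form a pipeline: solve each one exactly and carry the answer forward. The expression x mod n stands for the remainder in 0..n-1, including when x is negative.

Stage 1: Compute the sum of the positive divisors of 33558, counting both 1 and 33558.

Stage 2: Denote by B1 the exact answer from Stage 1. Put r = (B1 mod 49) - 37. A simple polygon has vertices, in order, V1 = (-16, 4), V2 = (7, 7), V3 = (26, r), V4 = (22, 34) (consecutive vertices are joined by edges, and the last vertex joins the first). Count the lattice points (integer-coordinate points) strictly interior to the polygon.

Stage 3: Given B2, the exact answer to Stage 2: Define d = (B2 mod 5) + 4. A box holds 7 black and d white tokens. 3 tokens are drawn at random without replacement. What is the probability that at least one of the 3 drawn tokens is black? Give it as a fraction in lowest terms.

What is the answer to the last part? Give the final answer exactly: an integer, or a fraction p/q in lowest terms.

Stage 1: 33558 = 2 * 3 * 7 * 17 * 47; sigma = (1 + 2) * (1 + 3) * (1 + 7) * (1 + 17) * (1 + 47) = 3 * 4 * 8 * 18 * 48 = 82944; answer 82944
Stage 2: B1 = 82944; r = -1; cross terms: (-16*7 - 7*4)=-140, (7*-1 - 26*7)=-189, (26*34 - 22*-1)=906, (22*4 - -16*34)=632; twice the area = |1209| = 1209; area = 1209/2; boundary points = 1 + 1 + 1 + 2 = 5; strictly interior points = area - boundary/2 + 1 = 603; answer 603
Stage 3: B2 = 603; d = 7; total draws C(14,3) = 364; complement C(7,3) = 35; favorable 364 - 35 = 329; P = 47/52; answer 47/52

47/52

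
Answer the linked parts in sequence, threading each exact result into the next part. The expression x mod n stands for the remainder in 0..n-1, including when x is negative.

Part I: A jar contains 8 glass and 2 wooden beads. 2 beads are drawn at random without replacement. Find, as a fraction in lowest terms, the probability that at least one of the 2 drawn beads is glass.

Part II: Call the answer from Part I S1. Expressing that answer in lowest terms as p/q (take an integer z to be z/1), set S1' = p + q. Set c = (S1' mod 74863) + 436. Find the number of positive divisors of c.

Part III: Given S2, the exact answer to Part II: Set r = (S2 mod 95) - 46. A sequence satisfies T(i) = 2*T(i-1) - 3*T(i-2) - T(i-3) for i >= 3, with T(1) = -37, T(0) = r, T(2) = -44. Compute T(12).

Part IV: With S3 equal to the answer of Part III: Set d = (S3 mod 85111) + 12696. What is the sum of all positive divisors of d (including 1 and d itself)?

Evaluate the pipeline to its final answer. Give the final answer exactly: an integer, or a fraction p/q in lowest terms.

Part I: total draws C(10,2) = 45; complement C(2,2) = 1; favorable 45 - 1 = 44; P = 44/45; answer 44/45
Part II: S1 = 44/45; threaded value p + q = 89; c = 525; 525 = 3 * 5^2 * 7; number of divisors = (1+1) * (2+1) * (1+1) = 12; answer 12
Part III: S2 = 12; r = -34; T(3) = 2*(-44) - 3*(-37) - 1*(-34) = 57; iterating: T(3)=57, T(4)=283, T(5)=439, T(6)=-28, T(7)=-1656, T(8)=-3667, T(9)=-2338, T(10)=7981, T(11)=26643, T(12)=31681; answer 31681
Part IV: S3 = 31681; d = 44377; 44377 = 199 * 223; sigma = (1 + 199) * (1 + 223) = 200 * 224 = 44800; answer 44800

44800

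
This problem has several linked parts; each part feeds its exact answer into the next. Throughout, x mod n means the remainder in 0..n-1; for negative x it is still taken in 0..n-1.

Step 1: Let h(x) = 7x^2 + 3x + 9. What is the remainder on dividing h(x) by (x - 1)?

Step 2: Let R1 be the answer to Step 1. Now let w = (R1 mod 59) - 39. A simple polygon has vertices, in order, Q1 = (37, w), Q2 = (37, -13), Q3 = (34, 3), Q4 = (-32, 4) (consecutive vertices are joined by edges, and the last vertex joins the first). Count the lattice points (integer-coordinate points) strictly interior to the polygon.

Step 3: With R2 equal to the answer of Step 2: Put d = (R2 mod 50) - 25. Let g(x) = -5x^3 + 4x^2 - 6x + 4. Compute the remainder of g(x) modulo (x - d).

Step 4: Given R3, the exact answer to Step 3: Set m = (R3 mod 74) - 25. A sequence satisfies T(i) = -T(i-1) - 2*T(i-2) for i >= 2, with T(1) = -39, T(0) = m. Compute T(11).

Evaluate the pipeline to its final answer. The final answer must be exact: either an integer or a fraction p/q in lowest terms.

-1271

Step 1: remainder = value at the root: 7*(1)^2 + 3*(1)^1 + 9 = (7) + (3) + (9) = 19; answer 19
Step 2: R1 = 19; w = -20; cross terms: (37*-13 - 37*-20)=259, (37*3 - 34*-13)=553, (34*4 - -32*3)=232, (-32*-20 - 37*4)=492; twice the area = |1536| = 1536; area = 768; boundary points = 7 + 1 + 1 + 3 = 12; strictly interior points = area - boundary/2 + 1 = 763; answer 763
Step 3: R2 = 763; d = -12; remainder = value at the root: -5*(-12)^3 + 4*(-12)^2 - 6*(-12)^1 + 4 = (8640) + (576) + (72) + (4) = 9292; answer 9292
Step 4: R3 = 9292; m = 17; T(2) = -1*(-39) - 2*(17) = 5; iterating: T(2)=5, T(3)=73, T(4)=-83, T(5)=-63, T(6)=229, T(7)=-103, T(8)=-355, T(9)=561, T(10)=149, T(11)=-1271; answer -1271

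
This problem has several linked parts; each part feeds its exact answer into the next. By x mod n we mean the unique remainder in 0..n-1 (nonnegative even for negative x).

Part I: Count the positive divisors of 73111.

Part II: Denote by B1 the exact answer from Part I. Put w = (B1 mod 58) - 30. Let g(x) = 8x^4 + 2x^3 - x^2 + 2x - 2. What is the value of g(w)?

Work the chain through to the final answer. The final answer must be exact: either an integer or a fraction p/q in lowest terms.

3619926

Part I: 73111 = 113 * 647; number of divisors = (1+1) * (1+1) = 4; answer 4
Part II: B1 = 4; w = -26; 8*(-26)^4 + 2*(-26)^3 - 1*(-26)^2 + 2*(-26)^1 - 2 = (3655808) + (-35152) + (-676) + (-52) + (-2) = 3619926; answer 3619926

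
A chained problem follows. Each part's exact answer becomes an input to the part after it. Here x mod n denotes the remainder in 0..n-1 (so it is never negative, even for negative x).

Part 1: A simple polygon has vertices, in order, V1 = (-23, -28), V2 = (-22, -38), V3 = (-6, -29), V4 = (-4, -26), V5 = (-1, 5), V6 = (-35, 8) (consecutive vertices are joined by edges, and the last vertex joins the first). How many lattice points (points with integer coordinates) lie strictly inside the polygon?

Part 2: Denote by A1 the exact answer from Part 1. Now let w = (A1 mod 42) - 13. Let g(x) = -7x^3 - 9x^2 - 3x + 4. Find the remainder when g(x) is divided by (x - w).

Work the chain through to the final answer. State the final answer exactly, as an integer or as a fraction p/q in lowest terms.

Part 1: cross terms: (-23*-38 - -22*-28)=258, (-22*-29 - -6*-38)=410, (-6*-26 - -4*-29)=40, (-4*5 - -1*-26)=-46, (-1*8 - -35*5)=167, (-35*-28 - -23*8)=1164; twice the area = |1993| = 1993; area = 1993/2; boundary points = 1 + 1 + 1 + 1 + 1 + 12 = 17; strictly interior points = area - boundary/2 + 1 = 989; answer 989
Part 2: A1 = 989; w = 10; remainder = value at the root: -7*(10)^3 - 9*(10)^2 - 3*(10)^1 + 4 = (-7000) + (-900) + (-30) + (4) = -7926; answer -7926

-7926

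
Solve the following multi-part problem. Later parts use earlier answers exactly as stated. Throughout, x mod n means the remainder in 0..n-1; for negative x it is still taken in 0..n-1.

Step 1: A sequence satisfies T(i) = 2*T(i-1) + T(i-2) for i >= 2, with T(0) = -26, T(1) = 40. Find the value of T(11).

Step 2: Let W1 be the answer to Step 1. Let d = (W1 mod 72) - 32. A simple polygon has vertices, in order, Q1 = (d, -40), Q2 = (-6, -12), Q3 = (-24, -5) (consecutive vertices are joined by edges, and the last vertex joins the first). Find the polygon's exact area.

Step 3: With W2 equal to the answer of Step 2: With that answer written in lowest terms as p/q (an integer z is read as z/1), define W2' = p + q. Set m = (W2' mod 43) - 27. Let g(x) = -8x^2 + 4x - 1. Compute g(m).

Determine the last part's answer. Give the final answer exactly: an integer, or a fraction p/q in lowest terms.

Step 1: T(2) = 2*(40) + 1*(-26) = 54; iterating: T(2)=54, T(3)=148, T(4)=350, T(5)=848, T(6)=2046, T(7)=4940, T(8)=11926, T(9)=28792, T(10)=69510, T(11)=167812; answer 167812
Step 2: W1 = 167812; d = 20; cross terms: (20*-12 - -6*-40)=-480, (-6*-5 - -24*-12)=-258, (-24*-40 - 20*-5)=1060; twice the area = |322| = 322; area = 161; answer 161
Step 3: W2 = 161; threaded value p + q = 162; m = 6; -8*(6)^2 + 4*(6)^1 - 1 = (-288) + (24) + (-1) = -265; answer -265

-265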